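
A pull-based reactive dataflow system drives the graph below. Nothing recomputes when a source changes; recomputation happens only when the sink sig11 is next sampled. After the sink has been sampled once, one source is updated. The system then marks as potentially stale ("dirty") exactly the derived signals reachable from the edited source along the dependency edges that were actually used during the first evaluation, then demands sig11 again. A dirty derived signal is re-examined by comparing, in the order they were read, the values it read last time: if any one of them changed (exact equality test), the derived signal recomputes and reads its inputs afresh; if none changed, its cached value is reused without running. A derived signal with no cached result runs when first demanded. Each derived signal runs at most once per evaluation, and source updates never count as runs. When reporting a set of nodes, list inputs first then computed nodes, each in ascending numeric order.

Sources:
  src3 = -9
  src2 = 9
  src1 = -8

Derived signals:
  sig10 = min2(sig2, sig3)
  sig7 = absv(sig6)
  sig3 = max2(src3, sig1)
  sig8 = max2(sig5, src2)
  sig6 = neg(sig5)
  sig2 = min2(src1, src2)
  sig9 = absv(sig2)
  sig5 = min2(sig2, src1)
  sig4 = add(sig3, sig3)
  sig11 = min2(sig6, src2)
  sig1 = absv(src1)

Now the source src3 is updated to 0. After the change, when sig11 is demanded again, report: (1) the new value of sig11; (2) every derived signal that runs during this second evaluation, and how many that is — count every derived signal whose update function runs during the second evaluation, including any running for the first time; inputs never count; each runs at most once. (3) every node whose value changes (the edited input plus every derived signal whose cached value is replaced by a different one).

New value of sig11: 8.
Derived signals that run: none — 0 in total.
Values that change: src3.
Key observation: src3 is never demanded by the output, so the edit triggers no recomputation at all.

First evaluation (everything demanded from the output):
  sig2 = min2(-8, 9) = -8
  sig5 = min2(-8, -8) = -8
  sig6 = neg(-8) = 8
  sig11 = min2(8, 9) = 8

Propagation after the edit:
  src3 feeds no computation that the output demands — nothing is marked dirty and nothing runs.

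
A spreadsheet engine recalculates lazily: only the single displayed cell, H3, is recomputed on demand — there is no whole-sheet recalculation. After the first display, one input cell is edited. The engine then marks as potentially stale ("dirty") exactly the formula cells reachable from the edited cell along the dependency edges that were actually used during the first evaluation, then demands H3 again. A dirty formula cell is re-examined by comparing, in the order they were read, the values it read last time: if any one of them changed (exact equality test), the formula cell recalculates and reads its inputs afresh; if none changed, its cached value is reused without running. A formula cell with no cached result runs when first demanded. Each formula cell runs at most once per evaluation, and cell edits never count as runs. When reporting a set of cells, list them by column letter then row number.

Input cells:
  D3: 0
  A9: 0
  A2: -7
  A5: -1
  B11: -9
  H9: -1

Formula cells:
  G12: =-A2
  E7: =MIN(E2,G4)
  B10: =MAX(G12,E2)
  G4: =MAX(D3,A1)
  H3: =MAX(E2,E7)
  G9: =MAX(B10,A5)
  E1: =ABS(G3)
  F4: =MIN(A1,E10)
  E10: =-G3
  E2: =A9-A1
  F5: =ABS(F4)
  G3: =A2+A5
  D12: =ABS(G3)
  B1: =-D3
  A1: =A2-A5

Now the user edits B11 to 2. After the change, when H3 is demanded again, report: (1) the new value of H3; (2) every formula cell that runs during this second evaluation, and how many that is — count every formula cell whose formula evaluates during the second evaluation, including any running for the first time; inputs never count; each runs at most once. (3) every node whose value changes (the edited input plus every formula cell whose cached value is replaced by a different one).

New value of H3: 6.
Formula cells that run: none — 0 in total.
Values that change: B11.
Key observation: B11 is never demanded by the output, so the edit triggers no recomputation at all.

First evaluation (everything demanded from the output):
  A1 = -7 - -1 = -6
  E2 = 0 - -6 = 6
  G4 = MAX(0, -6) = 0
  E7 = MIN(6, 0) = 0
  H3 = MAX(6, 0) = 6

Propagation after the edit:
  B11 feeds no computation that the output demands — nothing is marked dirty and nothing runs.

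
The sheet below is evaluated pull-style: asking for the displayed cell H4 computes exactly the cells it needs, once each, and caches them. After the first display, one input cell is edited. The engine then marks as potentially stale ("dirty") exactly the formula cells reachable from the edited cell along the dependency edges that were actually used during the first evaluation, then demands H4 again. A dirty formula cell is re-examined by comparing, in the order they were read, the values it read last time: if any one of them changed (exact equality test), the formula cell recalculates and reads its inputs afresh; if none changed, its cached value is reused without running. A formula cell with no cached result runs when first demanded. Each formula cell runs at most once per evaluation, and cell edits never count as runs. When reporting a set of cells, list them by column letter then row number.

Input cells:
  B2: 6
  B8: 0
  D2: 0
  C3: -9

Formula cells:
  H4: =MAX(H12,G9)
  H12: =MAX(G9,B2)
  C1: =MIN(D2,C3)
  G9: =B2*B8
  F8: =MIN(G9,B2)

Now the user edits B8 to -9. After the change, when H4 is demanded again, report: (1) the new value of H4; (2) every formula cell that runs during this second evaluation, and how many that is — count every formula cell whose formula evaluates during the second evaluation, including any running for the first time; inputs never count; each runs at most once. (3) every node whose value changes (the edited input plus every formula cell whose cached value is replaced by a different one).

Demanding H4 again yields 6.
3 formula cells run: G9, H4, H12.
The nodes whose values change: B8, G9.

First demand of the output computes:
  G9 = 6 * 0 = 0
  H12 = MAX(0, 6) = 6
  H4 = MAX(6, 0) = 6

After the edit, cleaning proceeds:
  G9: a read changed (B8 0->-9) — executes, giving -54.
  H12: a read changed (G9 0->-54) — executes, giving 6 — identical to its old value.
  H4: a read changed (G9 0->-54) — executes, giving 6 — identical to its old value.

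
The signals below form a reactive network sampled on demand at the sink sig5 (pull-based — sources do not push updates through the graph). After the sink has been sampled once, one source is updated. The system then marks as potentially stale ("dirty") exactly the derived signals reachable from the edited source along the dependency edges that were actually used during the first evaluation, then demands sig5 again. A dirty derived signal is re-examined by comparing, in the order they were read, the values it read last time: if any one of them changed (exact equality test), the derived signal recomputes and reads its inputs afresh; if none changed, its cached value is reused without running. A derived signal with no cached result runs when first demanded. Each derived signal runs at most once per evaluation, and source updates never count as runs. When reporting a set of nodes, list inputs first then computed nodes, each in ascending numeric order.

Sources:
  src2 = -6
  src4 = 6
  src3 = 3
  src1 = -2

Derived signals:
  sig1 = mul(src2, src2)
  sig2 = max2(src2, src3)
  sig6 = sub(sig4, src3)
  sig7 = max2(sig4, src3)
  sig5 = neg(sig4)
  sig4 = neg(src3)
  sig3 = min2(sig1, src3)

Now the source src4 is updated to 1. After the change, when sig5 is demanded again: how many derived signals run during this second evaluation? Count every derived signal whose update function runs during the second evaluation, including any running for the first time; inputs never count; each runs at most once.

Run set: none (0 run).
The important point: nothing the output needs ever reads src4, so the edit is invisible to it.

Initial pass — values computed on the first demand:
  sig4 = neg(3) = -3
  sig5 = neg(-3) = 3

Second demand — change propagation:
  no demanded computation ever read src4, so the edit dirties nothing and nothing runs.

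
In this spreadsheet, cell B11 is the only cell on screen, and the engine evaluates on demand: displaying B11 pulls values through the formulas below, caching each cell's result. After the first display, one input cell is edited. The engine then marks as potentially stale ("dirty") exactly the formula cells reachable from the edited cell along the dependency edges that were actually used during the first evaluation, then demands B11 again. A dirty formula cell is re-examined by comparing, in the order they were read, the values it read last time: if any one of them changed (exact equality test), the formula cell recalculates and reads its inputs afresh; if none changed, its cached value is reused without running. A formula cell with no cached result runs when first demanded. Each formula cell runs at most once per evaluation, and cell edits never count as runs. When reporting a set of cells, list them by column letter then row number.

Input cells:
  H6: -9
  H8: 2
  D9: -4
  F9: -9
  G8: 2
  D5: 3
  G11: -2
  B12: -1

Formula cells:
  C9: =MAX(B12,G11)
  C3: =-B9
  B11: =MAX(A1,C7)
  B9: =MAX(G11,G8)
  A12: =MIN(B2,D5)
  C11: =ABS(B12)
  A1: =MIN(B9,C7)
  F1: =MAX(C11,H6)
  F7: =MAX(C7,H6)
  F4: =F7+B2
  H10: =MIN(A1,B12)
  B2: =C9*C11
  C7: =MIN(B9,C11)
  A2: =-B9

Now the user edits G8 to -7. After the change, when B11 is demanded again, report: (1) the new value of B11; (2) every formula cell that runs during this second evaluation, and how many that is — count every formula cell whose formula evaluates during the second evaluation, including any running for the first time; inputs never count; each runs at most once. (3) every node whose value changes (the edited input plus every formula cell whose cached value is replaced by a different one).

B11 now evaluates to -2.
Run set: A1, B9, B11, C7 (4 run).
Changed values: A1, B9, B11, C7, G8.

Initial pass — values computed on the first demand:
  B9 = MAX(-2, 2) = 2
  C11 = ABS(-1) = 1
  C7 = MIN(2, 1) = 1
  A1 = MIN(2, 1) = 1
  B11 = MAX(1, 1) = 1

Second demand — change propagation:
  B9: re-runs because G8 2->-7; new result -2.
  C7: re-runs because B9 2->-2; new result -2.
  A1: re-runs because B9 2->-2; C7 1->-2; new result -2.
  B11: re-runs because A1 1->-2; C7 1->-2; new result -2.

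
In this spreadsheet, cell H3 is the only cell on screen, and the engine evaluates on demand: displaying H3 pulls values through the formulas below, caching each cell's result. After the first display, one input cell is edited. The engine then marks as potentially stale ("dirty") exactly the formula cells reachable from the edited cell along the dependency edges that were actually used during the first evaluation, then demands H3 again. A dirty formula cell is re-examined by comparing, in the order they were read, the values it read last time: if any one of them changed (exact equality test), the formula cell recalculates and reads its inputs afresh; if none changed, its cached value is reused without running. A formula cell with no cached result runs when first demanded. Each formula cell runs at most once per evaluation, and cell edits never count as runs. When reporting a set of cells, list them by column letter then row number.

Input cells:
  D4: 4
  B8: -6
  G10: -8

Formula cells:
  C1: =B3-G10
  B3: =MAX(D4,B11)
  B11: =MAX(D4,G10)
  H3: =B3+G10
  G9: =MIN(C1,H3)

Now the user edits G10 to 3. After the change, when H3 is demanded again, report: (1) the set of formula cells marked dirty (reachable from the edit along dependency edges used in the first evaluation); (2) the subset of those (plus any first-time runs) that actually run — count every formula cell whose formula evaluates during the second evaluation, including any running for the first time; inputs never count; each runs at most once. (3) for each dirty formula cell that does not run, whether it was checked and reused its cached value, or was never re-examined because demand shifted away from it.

Initial pass — values computed on the first demand:
  B11 = MAX(4, -8) = 4
  B3 = MAX(4, 4) = 4
  H3 = 4 + -8 = -4

Second demand — change propagation:
  B11: re-runs because G10 -8->3; new result 4 (unchanged).
  B3: re-examined; everything it read last time is the same (D4 unchanged, B11 unchanged) — cache 4 kept, no run.
  H3: re-runs because G10 -8->3; new result 7.

The important point: at B3 every value read last time is unchanged, so the dirty flag clears without a run.

Dirty set: B3, B11, H3.
Run set: B11, H3 (2 run).
Re-examined without running (cache reused): B3.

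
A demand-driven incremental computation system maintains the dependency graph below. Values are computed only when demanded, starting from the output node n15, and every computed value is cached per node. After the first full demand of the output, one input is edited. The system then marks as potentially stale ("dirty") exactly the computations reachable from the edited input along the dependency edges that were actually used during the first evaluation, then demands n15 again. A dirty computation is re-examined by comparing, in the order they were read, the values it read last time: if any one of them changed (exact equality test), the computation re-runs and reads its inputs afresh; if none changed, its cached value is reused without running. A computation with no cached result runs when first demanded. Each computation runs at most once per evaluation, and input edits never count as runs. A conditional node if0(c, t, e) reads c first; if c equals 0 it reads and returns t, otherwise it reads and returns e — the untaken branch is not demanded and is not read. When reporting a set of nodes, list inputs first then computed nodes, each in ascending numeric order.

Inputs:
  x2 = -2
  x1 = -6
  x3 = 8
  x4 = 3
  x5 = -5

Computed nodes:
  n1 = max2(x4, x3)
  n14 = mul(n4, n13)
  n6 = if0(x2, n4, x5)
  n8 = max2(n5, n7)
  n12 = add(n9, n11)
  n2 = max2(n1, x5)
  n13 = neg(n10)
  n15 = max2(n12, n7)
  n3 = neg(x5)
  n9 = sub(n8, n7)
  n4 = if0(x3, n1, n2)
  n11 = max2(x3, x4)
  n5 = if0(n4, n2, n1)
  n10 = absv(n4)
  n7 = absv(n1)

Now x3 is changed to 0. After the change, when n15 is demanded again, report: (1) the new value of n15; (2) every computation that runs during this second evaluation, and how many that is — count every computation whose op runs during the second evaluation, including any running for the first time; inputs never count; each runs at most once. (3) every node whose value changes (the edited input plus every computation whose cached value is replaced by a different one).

New value of n15: 3.
Computations that run: n1, n4, n5, n7, n8, n9, n11, n12, n15 — 9 in total.
Values that change: x3, n1, n4, n5, n7, n8, n11, n12, n15.
Key observation: a condition flipped, so demand moved to the other branch — n2 is never re-examined.

First evaluation (everything demanded from the output):
  n1 = max2(3, 8) = 8
  n2 = max2(8, -5) = 8
  n4 = if0(x3=8 -> else branch n2) = 8
  n5 = if0(n4=8 -> else branch n1) = 8
  n7 = absv(8) = 8
  n8 = max2(8, 8) = 8
  n9 = sub(8, 8) = 0
  n11 = max2(8, 3) = 8
  n12 = add(0, 8) = 8
  n15 = max2(8, 8) = 8

Propagation after the edit:
  n1: runs — x3 8->0; result 3.
  n2: marked dirty but never re-examined — demand shifted away from it.
  n4: runs — x3 8->0; result 3.
  n5: runs — n4 8->3; n1 8->3; result 3.
  n7: runs — n1 8->3; result 3.
  n8: runs — n5 8->3; n7 8->3; result 3.
  n9: runs — n8 8->3; n7 8->3; result 0 (same value as before).
  n11: runs — x3 8->0; result 3.
  n12: runs — n11 8->3; result 3.
  n15: runs — n12 8->3; n7 8->3; result 3.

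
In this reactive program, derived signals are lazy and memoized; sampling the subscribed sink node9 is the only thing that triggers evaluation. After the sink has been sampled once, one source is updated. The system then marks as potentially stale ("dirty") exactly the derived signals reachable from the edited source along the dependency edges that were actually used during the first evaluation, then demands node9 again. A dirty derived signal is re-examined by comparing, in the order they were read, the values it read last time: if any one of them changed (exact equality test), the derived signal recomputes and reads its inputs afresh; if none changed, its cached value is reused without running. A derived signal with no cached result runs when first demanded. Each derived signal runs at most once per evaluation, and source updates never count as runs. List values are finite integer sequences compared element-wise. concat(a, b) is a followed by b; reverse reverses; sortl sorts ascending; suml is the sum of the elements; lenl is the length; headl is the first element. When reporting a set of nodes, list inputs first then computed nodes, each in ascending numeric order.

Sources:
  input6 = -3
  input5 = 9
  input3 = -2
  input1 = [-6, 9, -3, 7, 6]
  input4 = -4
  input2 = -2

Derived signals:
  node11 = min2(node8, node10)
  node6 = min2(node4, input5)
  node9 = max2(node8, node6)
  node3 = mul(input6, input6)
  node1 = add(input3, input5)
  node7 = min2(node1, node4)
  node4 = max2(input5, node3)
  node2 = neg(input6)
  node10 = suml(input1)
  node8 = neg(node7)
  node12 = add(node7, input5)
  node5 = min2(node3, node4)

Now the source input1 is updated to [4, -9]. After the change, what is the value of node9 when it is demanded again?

Demanding node9 again yields 9.
Note the shortcut — input1 feeds only undemanded nodes, so no recomputation happens.

First demand of the output computes:
  node1 = add(-2, 9) = 7
  node3 = mul(-3, -3) = 9
  node4 = max2(9, 9) = 9
  node6 = min2(9, 9) = 9
  node7 = min2(7, 9) = 7
  node8 = neg(7) = -7
  node9 = max2(-7, 9) = 9

After the edit, cleaning proceeds:
  input1 only reaches undemanded nodes; the second demand re-runs nothing.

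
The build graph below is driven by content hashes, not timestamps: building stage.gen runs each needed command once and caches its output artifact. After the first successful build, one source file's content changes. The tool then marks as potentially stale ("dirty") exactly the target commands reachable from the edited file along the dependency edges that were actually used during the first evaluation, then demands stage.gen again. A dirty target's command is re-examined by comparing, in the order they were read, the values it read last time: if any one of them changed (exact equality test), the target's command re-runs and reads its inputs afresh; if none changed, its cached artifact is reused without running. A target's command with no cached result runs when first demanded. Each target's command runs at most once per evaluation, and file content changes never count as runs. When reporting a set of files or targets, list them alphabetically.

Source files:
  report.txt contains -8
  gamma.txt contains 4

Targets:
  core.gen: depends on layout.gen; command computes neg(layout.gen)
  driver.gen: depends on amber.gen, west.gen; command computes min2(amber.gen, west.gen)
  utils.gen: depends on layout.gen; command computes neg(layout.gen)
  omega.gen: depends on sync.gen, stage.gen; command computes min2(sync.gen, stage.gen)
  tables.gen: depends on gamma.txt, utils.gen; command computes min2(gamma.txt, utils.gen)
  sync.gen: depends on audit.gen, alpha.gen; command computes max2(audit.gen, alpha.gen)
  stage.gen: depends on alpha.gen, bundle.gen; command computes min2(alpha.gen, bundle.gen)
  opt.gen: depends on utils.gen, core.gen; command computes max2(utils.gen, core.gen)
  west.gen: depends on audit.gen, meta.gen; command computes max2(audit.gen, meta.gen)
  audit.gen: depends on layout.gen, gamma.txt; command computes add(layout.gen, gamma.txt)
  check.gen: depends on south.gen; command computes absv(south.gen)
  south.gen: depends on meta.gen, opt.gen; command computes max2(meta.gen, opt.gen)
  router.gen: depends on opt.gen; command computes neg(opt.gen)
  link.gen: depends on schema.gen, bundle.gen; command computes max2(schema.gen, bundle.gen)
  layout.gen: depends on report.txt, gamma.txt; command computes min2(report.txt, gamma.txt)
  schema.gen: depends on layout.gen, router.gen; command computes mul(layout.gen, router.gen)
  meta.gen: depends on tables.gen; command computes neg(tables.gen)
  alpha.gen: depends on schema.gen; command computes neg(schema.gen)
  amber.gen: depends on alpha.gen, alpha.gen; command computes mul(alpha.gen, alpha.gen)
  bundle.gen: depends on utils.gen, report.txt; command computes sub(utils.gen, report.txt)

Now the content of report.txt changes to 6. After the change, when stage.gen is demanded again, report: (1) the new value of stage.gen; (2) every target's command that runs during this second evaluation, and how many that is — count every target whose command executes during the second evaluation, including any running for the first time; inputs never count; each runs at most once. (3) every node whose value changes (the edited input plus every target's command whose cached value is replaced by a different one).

Initial pass — values computed on the first demand:
  layout.gen = min2(-8, 4) = -8
  core.gen = neg(-8) = 8
  utils.gen = neg(-8) = 8
  bundle.gen = sub(8, -8) = 16
  opt.gen = max2(8, 8) = 8
  router.gen = neg(8) = -8
  schema.gen = mul(-8, -8) = 64
  alpha.gen = neg(64) = -64
  stage.gen = min2(-64, 16) = -64

Second demand — change propagation:
  layout.gen: re-runs because report.txt -8->6; new result 4.
  core.gen: re-runs because layout.gen -8->4; new result -4.
  utils.gen: re-runs because layout.gen -8->4; new result -4.
  bundle.gen: re-runs because utils.gen 8->-4; report.txt -8->6; new result -10.
  opt.gen: re-runs because utils.gen 8->-4; core.gen 8->-4; new result -4.
  router.gen: re-runs because opt.gen 8->-4; new result 4.
  schema.gen: re-runs because layout.gen -8->4; router.gen -8->4; new result 16.
  alpha.gen: re-runs because schema.gen 64->16; new result -16.
  stage.gen: re-runs because alpha.gen -64->-16; bundle.gen 16->-10; new result -16.

stage.gen now evaluates to -16.
Run set: alpha.gen, bundle.gen, core.gen, layout.gen, opt.gen, router.gen, schema.gen, stage.gen, utils.gen (9 run).
Changed values: alpha.gen, bundle.gen, core.gen, layout.gen, opt.gen, report.txt, router.gen, schema.gen, stage.gen, utils.gen.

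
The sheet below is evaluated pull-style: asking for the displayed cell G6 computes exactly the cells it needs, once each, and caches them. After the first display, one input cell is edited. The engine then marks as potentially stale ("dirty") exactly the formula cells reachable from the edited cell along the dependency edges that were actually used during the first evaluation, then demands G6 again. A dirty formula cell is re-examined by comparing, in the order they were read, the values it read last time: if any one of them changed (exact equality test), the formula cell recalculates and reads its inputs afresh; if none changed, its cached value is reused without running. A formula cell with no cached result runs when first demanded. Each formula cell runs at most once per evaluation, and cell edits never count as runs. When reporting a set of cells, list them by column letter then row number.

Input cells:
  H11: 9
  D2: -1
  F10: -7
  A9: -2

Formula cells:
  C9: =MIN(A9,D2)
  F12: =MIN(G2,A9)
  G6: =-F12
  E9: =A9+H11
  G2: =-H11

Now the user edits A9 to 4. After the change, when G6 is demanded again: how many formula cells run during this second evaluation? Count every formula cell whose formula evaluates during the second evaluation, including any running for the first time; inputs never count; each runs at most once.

First demand of the output computes:
  G2 = -(9) = -9
  F12 = MIN(-9, -2) = -9
  G6 = -(-9) = 9

After the edit, cleaning proceeds:
  F12: a read changed (A9 -2->4) — executes, giving -9 — identical to its old value.
  G6: dirty, but its reads are unchanged (F12 unchanged); cached 9 stands.

Note the absorption at F12: it re-runs yet its value is the same, leaving the output's value untouched.

1 formula cells run: F12.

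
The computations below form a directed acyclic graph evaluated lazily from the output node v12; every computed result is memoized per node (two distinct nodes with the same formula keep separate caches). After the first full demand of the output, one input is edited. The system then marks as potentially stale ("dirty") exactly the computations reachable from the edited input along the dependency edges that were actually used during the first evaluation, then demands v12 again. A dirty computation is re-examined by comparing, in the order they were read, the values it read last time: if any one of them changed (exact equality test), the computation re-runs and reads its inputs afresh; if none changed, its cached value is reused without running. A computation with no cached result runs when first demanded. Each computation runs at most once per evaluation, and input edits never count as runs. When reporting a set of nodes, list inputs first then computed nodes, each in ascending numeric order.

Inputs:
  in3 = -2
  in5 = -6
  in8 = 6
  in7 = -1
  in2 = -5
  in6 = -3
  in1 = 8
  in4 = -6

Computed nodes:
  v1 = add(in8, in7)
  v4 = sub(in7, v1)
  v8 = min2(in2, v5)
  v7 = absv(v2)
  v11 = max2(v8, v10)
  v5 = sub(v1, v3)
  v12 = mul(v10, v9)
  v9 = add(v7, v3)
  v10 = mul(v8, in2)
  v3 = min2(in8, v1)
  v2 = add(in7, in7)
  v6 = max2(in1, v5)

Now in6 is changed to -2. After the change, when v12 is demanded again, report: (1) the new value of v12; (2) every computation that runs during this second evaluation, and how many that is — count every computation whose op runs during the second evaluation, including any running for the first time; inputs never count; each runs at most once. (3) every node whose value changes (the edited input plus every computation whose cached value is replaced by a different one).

First demand of the output computes:
  v1 = add(6, -1) = 5
  v2 = add(-1, -1) = -2
  v3 = min2(6, 5) = 5
  v5 = sub(5, 5) = 0
  v7 = absv(-2) = 2
  v8 = min2(-5, 0) = -5
  v9 = add(2, 5) = 7
  v10 = mul(-5, -5) = 25
  v12 = mul(25, 7) = 175

After the edit, cleaning proceeds:
  no node depends on in6 at all; the second demand re-runs nothing.

Note the shortcut — nothing in the graph depends on in6 at all, so no recomputation happens.

Demanding v12 again yields 175.
0 computations run: none.
The nodes whose values change: in6.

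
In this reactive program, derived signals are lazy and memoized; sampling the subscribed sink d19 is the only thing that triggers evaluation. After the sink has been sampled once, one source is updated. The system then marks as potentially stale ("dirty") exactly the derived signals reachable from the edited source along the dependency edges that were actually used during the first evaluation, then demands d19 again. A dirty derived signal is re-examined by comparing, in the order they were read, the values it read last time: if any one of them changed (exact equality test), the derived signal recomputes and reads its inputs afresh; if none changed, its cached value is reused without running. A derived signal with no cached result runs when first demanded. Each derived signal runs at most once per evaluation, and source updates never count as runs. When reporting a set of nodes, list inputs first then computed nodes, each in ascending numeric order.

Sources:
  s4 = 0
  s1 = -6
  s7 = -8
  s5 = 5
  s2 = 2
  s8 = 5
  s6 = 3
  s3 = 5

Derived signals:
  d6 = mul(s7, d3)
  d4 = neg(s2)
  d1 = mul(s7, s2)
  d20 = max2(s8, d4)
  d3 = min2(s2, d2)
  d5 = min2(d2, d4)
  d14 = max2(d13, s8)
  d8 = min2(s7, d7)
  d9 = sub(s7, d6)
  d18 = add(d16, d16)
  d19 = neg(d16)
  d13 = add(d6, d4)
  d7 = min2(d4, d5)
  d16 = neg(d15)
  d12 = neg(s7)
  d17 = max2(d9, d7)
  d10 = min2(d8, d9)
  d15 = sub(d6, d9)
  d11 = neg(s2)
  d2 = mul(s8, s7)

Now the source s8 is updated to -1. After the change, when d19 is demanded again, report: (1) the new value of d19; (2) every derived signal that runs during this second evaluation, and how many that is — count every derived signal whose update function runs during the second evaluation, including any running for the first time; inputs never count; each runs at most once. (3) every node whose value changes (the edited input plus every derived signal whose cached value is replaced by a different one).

Demanding d19 again yields -24.
7 derived signals run: d2, d3, d6, d9, d15, d16, d19.
The nodes whose values change: s8, d2, d3, d6, d9, d15, d16, d19.

First demand of the output computes:
  d2 = mul(5, -8) = -40
  d3 = min2(2, -40) = -40
  d6 = mul(-8, -40) = 320
  d9 = sub(-8, 320) = -328
  d15 = sub(320, -328) = 648
  d16 = neg(648) = -648
  d19 = neg(-648) = 648

After the edit, cleaning proceeds:
  d2: a read changed (s8 5->-1) — executes, giving 8.
  d3: a read changed (d2 -40->8) — executes, giving 2.
  d6: a read changed (d3 -40->2) — executes, giving -16.
  d9: a read changed (d6 320->-16) — executes, giving 8.
  d15: a read changed (d6 320->-16; d9 -328->8) — executes, giving -24.
  d16: a read changed (d15 648->-24) — executes, giving 24.
  d19: a read changed (d16 -648->24) — executes, giving -24.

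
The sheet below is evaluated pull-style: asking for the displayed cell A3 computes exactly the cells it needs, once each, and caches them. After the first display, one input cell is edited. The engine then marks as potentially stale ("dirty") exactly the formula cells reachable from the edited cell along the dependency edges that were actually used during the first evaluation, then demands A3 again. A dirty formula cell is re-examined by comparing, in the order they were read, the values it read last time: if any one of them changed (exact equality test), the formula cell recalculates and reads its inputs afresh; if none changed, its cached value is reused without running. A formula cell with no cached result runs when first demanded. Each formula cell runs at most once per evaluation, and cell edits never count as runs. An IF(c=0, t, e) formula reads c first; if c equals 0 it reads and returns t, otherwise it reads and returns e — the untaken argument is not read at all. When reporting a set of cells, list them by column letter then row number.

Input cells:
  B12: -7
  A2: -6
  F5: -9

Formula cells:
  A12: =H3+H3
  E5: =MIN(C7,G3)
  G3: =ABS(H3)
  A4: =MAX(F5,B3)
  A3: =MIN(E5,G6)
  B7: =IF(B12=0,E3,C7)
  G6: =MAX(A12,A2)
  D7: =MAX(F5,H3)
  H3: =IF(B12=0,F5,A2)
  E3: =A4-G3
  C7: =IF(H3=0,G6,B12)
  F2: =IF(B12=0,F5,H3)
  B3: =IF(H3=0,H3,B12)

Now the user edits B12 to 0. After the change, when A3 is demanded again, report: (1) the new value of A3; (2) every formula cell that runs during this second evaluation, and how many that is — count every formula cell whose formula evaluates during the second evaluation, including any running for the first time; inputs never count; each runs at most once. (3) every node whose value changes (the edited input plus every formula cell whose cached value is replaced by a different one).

First demand of the output computes:
  H3 = IF(B12=0: B12=-7 -> else branch A2) = -6
  A12 = -6 + -6 = -12
  G3 = ABS(-6) = 6
  G6 = MAX(-12, -6) = -6
  C7 = IF(H3=0: H3=-6 -> else branch B12) = -7
  E5 = MIN(-7, 6) = -7
  A3 = MIN(-7, -6) = -7

After the edit, cleaning proceeds:
  H3: a read changed (B12 -7->0) — executes, giving -9.
  A12: a read changed (H3 -6->-9; H3 -6->-9) — executes, giving -18.
  G3: a read changed (H3 -6->-9) — executes, giving 9.
  G6: a read changed (A12 -12->-18) — executes, giving -6 — identical to its old value.
  C7: a read changed (H3 -6->-9; B12 -7->0) — executes, giving 0.
  E5: a read changed (C7 -7->0; G3 6->9) — executes, giving 0.
  A3: a read changed (E5 -7->0) — executes, giving -6.

Demanding A3 again yields -6.
7 formula cells run: A3, A12, C7, E5, G3, G6, H3.
The nodes whose values change: A3, A12, B12, C7, E5, G3, H3.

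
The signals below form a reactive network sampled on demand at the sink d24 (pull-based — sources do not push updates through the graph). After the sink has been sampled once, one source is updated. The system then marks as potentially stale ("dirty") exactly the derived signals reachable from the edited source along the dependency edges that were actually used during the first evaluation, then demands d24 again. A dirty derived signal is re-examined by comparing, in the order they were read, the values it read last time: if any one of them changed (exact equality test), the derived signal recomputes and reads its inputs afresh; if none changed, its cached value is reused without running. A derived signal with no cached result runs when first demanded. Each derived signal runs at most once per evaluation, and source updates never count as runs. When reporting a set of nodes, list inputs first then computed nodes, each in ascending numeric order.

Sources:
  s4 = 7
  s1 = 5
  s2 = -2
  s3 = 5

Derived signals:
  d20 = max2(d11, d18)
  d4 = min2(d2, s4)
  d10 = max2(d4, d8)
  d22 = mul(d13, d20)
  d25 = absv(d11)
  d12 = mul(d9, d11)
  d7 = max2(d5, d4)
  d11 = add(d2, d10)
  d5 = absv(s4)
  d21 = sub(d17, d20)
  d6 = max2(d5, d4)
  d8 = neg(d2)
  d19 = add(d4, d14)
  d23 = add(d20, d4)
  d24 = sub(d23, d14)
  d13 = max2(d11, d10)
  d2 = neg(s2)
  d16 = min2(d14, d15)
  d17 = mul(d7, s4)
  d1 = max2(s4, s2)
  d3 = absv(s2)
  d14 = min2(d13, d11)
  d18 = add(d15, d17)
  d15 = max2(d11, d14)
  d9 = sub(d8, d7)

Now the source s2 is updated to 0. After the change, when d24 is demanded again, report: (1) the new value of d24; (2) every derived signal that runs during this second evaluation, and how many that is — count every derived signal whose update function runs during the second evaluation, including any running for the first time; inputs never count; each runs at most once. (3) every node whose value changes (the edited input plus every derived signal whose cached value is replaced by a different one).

d24 now evaluates to 49.
Run set: d2, d4, d7, d8, d10, d11, d13, d14, d15, d18, d20, d23, d24 (13 run).
Changed values: s2, d2, d4, d8, d10, d11, d13, d14, d15, d18, d20, d23, d24.
The important point: at d17 every value read last time is unchanged, so the dirty flag clears without a run.

Initial pass — values computed on the first demand:
  d2 = neg(-2) = 2
  d4 = min2(2, 7) = 2
  d5 = absv(7) = 7
  d7 = max2(7, 2) = 7
  d8 = neg(2) = -2
  d10 = max2(2, -2) = 2
  d11 = add(2, 2) = 4
  d13 = max2(4, 2) = 4
  d14 = min2(4, 4) = 4
  d15 = max2(4, 4) = 4
  d17 = mul(7, 7) = 49
  d18 = add(4, 49) = 53
  d20 = max2(4, 53) = 53
  d23 = add(53, 2) = 55
  d24 = sub(55, 4) = 51

Second demand — change propagation:
  d2: re-runs because s2 -2->0; new result 0.
  d4: re-runs because d2 2->0; new result 0.
  d7: re-runs because d4 2->0; new result 7 (unchanged).
  d8: re-runs because d2 2->0; new result 0.
  d10: re-runs because d4 2->0; d8 -2->0; new result 0.
  d11: re-runs because d2 2->0; d10 2->0; new result 0.
  d13: re-runs because d11 4->0; d10 2->0; new result 0.
  d14: re-runs because d13 4->0; d11 4->0; new result 0.
  d15: re-runs because d11 4->0; d14 4->0; new result 0.
  d17: re-examined; everything it read last time is the same (d7 unchanged, s4 unchanged) — cache 49 kept, no run.
  d18: re-runs because d15 4->0; new result 49.
  d20: re-runs because d11 4->0; d18 53->49; new result 49.
  d23: re-runs because d20 53->49; d4 2->0; new result 49.
  d24: re-runs because d23 55->49; d14 4->0; new result 49.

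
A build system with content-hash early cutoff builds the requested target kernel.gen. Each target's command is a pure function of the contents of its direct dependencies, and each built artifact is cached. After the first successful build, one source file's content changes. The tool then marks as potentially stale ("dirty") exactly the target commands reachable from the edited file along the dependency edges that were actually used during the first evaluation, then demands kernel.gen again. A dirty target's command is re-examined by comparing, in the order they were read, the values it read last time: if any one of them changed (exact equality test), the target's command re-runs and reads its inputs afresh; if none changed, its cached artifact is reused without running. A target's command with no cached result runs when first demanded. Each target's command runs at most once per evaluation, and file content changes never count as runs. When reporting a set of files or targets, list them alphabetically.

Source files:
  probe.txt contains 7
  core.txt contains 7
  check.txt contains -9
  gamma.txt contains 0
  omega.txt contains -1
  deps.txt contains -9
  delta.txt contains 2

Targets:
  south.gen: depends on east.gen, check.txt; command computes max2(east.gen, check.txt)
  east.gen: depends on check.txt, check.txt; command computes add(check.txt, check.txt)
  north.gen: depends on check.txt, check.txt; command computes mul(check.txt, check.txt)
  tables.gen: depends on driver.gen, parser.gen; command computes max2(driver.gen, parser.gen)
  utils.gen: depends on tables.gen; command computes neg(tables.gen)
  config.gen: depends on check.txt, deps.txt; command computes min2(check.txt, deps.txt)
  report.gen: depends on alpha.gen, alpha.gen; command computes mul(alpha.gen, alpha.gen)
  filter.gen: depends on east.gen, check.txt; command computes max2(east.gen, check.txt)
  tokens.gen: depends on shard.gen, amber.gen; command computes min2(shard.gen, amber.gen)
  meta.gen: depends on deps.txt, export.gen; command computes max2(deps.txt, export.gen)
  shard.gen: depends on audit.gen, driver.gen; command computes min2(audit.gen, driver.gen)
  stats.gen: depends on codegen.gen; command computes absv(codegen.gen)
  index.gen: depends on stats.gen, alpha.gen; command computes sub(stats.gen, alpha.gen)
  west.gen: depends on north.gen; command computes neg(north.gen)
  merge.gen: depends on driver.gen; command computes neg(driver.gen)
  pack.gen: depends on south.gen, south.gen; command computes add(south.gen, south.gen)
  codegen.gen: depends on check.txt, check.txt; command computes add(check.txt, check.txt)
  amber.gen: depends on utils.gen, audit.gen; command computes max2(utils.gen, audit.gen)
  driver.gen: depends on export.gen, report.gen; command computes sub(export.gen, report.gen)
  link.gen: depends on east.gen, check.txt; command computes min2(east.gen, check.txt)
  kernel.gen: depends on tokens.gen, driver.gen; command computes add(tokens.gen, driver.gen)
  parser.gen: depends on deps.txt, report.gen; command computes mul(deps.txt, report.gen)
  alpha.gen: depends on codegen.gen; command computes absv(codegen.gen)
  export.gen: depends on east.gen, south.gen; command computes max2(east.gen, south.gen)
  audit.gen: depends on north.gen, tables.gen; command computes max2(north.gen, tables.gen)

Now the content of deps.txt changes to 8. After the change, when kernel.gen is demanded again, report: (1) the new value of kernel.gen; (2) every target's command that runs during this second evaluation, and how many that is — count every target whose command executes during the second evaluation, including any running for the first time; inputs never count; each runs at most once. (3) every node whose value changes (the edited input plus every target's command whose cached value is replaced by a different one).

New value of kernel.gen: -666.
Target commands that run: amber.gen, audit.gen, parser.gen, shard.gen, tables.gen, tokens.gen, utils.gen — 7 in total.
Values that change: amber.gen, audit.gen, deps.txt, parser.gen, tables.gen, utils.gen.
Key observation: the cutoff stops propagation at kernel.gen — its inputs' values are unchanged, so it reuses its cache.

First evaluation (everything demanded from the output):
  codegen.gen = add(-9, -9) = -18
  alpha.gen = absv(-18) = 18
  east.gen = add(-9, -9) = -18
  north.gen = mul(-9, -9) = 81
  report.gen = mul(18, 18) = 324
  parser.gen = mul(-9, 324) = -2916
  south.gen = max2(-18, -9) = -9
  export.gen = max2(-18, -9) = -9
  driver.gen = sub(-9, 324) = -333
  tables.gen = max2(-333, -2916) = -333
  audit.gen = max2(81, -333) = 81
  shard.gen = min2(81, -333) = -333
  utils.gen = neg(-333) = 333
  amber.gen = max2(333, 81) = 333
  tokens.gen = min2(-333, 333) = -333
  kernel.gen = add(-333, -333) = -666

Propagation after the edit:
  parser.gen: runs — deps.txt -9->8; result 2592.
  tables.gen: runs — parser.gen -2916->2592; result 2592.
  audit.gen: runs — tables.gen -333->2592; result 2592.
  shard.gen: runs — audit.gen 81->2592; result -333 (same value as before).
  utils.gen: runs — tables.gen -333->2592; result -2592.
  amber.gen: runs — utils.gen 333->-2592; audit.gen 81->2592; result 2592.
  tokens.gen: runs — amber.gen 333->2592; result -333 (same value as before).
  kernel.gen: checked — values it read are unchanged (tokens.gen unchanged, driver.gen unchanged); reused cached -666 without running.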